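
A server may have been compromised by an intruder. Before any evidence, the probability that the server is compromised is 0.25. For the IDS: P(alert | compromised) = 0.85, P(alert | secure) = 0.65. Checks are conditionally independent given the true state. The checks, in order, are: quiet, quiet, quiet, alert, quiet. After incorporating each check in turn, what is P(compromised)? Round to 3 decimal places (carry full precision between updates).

0.014

After 'quiet': P(compromised) = 0.15·0.2500 / (0.15·0.2500 + 0.35·0.7500) ≈ 0.1250
After 'quiet': P(compromised) = 0.15·0.1250 / (0.15·0.1250 + 0.35·0.8750) ≈ 0.0577
After 'quiet': P(compromised) = 0.15·0.0577 / (0.15·0.0577 + 0.35·0.9423) ≈ 0.0256
After 'alert': P(compromised) = 0.85·0.0256 / (0.85·0.0256 + 0.65·0.9744) ≈ 0.0332
After 'quiet': P(compromised) = 0.15·0.0332 / (0.15·0.0332 + 0.35·0.9668) ≈ 0.0145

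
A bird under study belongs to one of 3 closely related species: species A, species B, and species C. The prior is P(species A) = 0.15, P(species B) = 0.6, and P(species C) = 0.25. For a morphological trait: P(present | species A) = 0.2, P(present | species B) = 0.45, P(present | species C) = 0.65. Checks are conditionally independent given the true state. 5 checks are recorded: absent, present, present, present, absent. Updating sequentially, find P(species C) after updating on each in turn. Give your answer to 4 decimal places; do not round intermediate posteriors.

0.3270

After 'absent': normaliser = 0.8·0.1500 + 0.55·0.6000 + 0.35·0.2500; P(species A) ≈ 0.2233, P(species B) ≈ 0.6140, P(species C) ≈ 0.1628
After 'present': normaliser = 0.2·0.2233 + 0.45·0.6140 + 0.65·0.1628; P(species A) ≈ 0.1046, P(species B) ≈ 0.6474, P(species C) ≈ 0.2480
After 'present': normaliser = 0.2·0.1046 + 0.45·0.6474 + 0.65·0.2480; P(species A) ≈ 0.0442, P(species B) ≈ 0.6154, P(species C) ≈ 0.3404
After 'present': normaliser = 0.2·0.0442 + 0.45·0.6154 + 0.65·0.3404; P(species A) ≈ 0.0174, P(species B) ≈ 0.5461, P(species C) ≈ 0.4364
After 'absent': normaliser = 0.8·0.0174 + 0.55·0.5461 + 0.35·0.4364; P(species A) ≈ 0.0299, P(species B) ≈ 0.6431, P(species C) ≈ 0.3270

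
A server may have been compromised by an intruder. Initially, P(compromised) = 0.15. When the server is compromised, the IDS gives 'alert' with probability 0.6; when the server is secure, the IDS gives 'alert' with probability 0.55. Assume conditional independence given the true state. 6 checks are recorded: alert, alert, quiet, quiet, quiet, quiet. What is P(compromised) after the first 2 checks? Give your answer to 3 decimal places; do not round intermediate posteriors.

0.174

After 'alert': P(compromised) = 0.6·0.1500 / (0.6·0.1500 + 0.55·0.8500) ≈ 0.1614
After 'alert': P(compromised) = 0.6·0.1614 / (0.6·0.1614 + 0.55·0.8386) ≈ 0.1736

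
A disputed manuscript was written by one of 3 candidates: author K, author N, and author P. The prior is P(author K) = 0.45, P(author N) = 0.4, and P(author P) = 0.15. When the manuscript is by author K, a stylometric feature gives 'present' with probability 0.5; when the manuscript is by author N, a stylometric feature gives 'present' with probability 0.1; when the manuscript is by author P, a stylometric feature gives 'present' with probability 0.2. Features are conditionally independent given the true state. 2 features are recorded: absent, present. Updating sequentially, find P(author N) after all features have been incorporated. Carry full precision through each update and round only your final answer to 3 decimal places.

0.209

After 'absent': normaliser = 0.5·0.4500 + 0.9·0.4000 + 0.8·0.1500; P(author K) ≈ 0.3191, P(author N) ≈ 0.5106, P(author P) ≈ 0.1702
After 'present': normaliser = 0.5·0.3191 + 0.1·0.5106 + 0.2·0.1702; P(author K) ≈ 0.6522, P(author N) ≈ 0.2087, P(author P) ≈ 0.1391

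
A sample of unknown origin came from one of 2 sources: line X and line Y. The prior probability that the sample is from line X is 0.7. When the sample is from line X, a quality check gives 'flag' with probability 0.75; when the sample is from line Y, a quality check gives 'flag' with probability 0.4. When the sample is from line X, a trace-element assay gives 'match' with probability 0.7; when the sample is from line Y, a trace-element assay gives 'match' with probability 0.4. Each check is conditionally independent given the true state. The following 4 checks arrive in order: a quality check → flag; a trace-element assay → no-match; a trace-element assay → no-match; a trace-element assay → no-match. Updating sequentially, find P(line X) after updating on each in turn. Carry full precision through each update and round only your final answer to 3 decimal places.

0.354

After a quality check='flag': P(line X) = 0.75·0.7000 / (0.75·0.7000 + 0.4·0.3000) ≈ 0.8140
After a trace-element assay='no-match': P(line X) = 0.3·0.8140 / (0.3·0.8140 + 0.6·0.1860) ≈ 0.6863
After a trace-element assay='no-match': P(line X) = 0.3·0.6863 / (0.3·0.6863 + 0.6·0.3137) ≈ 0.5224
After a trace-element assay='no-match': P(line X) = 0.3·0.5224 / (0.3·0.5224 + 0.6·0.4776) ≈ 0.3535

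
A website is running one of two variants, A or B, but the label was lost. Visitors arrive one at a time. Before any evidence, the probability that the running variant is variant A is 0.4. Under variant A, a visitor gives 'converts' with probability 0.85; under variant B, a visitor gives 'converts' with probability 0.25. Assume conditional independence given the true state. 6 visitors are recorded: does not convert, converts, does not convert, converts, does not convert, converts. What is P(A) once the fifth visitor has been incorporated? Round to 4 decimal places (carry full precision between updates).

0.0581

After 'does not convert': P(A) = 0.15·0.4000 / (0.15·0.4000 + 0.75·0.6000) ≈ 0.1176
After 'converts': P(A) = 0.85·0.1176 / (0.85·0.1176 + 0.25·0.8824) ≈ 0.3119
After 'does not convert': P(A) = 0.15·0.3119 / (0.15·0.3119 + 0.75·0.6881) ≈ 0.0831
After 'converts': P(A) = 0.85·0.0831 / (0.85·0.0831 + 0.25·0.9169) ≈ 0.2356
After 'does not convert': P(A) = 0.15·0.2356 / (0.15·0.2356 + 0.75·0.7644) ≈ 0.0581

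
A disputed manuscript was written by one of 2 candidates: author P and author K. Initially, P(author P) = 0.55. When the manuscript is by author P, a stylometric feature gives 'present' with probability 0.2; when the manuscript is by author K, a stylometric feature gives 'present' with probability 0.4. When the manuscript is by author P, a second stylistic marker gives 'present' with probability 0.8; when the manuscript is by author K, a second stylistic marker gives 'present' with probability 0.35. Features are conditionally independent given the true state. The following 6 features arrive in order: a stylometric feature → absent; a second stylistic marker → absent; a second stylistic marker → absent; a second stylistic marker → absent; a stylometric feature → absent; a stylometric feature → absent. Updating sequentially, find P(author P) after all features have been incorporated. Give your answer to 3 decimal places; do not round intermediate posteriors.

0.078

After a stylometric feature='absent': P(author P) = 0.8·0.5500 / (0.8·0.5500 + 0.6·0.4500) ≈ 0.6197
After a second stylistic marker='absent': P(author P) = 0.2·0.6197 / (0.2·0.6197 + 0.65·0.3803) ≈ 0.3340
After a second stylistic marker='absent': P(author P) = 0.2·0.3340 / (0.2·0.3340 + 0.65·0.6660) ≈ 0.1337
After a second stylistic marker='absent': P(author P) = 0.2·0.1337 / (0.2·0.1337 + 0.65·0.8663) ≈ 0.0453
After a stylometric feature='absent': P(author P) = 0.8·0.0453 / (0.8·0.0453 + 0.6·0.9547) ≈ 0.0595
After a stylometric feature='absent': P(author P) = 0.8·0.0595 / (0.8·0.0595 + 0.6·0.9405) ≈ 0.0778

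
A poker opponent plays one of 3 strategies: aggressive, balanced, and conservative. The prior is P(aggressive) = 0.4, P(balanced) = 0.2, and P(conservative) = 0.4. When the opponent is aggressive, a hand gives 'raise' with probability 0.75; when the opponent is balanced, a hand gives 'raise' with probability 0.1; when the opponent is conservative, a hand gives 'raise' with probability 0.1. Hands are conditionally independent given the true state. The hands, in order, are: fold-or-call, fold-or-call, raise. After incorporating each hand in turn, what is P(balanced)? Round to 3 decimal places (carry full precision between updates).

0.241

Each posterior becomes the prior for the next update.
After 'fold-or-call': normaliser = 0.25·0.4000 + 0.9·0.2000 + 0.9·0.4000; P(aggressive) ≈ 0.1562, P(balanced) ≈ 0.2812, P(conservative) ≈ 0.5625
After 'fold-or-call': normaliser = 0.25·0.1562 + 0.9·0.2812 + 0.9·0.5625; P(aggressive) ≈ 0.0489, P(balanced) ≈ 0.3170, P(conservative) ≈ 0.6341
After 'raise': normaliser = 0.75·0.0489 + 0.1·0.3170 + 0.1·0.6341; P(aggressive) ≈ 0.2784, P(balanced) ≈ 0.2405, P(conservative) ≈ 0.4811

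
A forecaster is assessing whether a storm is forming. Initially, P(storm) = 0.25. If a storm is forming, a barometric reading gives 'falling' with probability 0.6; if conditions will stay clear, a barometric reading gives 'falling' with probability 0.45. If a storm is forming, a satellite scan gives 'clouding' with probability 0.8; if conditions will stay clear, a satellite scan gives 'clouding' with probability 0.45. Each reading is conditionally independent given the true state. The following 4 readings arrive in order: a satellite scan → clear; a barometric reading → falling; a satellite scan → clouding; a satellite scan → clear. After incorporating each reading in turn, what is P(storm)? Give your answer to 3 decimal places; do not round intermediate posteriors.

After a satellite scan='clear': P(storm) = 0.2·0.2500 / (0.2·0.2500 + 0.55·0.7500) ≈ 0.1081
After a barometric reading='falling': P(storm) = 0.6·0.1081 / (0.6·0.1081 + 0.45·0.8919) ≈ 0.1391
After a satellite scan='clouding': P(storm) = 0.8·0.1391 / (0.8·0.1391 + 0.45·0.8609) ≈ 0.2232
After a satellite scan='clear': P(storm) = 0.2·0.2232 / (0.2·0.2232 + 0.55·0.7768) ≈ 0.0946

0.095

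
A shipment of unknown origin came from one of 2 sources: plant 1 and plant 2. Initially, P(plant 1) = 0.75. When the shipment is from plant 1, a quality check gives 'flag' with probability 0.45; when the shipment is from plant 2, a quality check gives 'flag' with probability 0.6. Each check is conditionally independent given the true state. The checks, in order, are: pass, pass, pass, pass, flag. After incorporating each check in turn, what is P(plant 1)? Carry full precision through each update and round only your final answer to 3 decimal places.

After 'pass': P(plant 1) = 0.55·0.7500 / (0.55·0.7500 + 0.4·0.2500) ≈ 0.8049
After 'pass': P(plant 1) = 0.55·0.8049 / (0.55·0.8049 + 0.4·0.1951) ≈ 0.8501
After 'pass': P(plant 1) = 0.55·0.8501 / (0.55·0.8501 + 0.4·0.1499) ≈ 0.8863
After 'pass': P(plant 1) = 0.55·0.8863 / (0.55·0.8863 + 0.4·0.1137) ≈ 0.9147
After 'flag': P(plant 1) = 0.45·0.9147 / (0.45·0.9147 + 0.6·0.0853) ≈ 0.8894

0.889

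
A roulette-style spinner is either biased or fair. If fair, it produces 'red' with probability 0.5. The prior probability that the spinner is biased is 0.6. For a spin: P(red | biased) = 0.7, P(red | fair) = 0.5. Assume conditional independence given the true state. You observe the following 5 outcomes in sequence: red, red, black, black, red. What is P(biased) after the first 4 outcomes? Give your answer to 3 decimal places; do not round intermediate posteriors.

0.514

After 'red': P(biased) = 0.7·0.6000 / (0.7·0.6000 + 0.5·0.4000) ≈ 0.6774
After 'red': P(biased) = 0.7·0.6774 / (0.7·0.6774 + 0.5·0.3226) ≈ 0.7462
After 'black': P(biased) = 0.3·0.7462 / (0.3·0.7462 + 0.5·0.2538) ≈ 0.6382
After 'black': P(biased) = 0.3·0.6382 / (0.3·0.6382 + 0.5·0.3618) ≈ 0.5142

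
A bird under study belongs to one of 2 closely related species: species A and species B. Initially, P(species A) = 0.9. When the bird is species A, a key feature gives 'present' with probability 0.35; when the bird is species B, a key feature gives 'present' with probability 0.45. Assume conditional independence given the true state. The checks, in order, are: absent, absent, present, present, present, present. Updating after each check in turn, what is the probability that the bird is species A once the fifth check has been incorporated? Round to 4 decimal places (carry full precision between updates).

0.8554

After 'absent': P(species A) = 0.65·0.9000 / (0.65·0.9000 + 0.55·0.1000) ≈ 0.9141
After 'absent': P(species A) = 0.65·0.9141 / (0.65·0.9141 + 0.55·0.0859) ≈ 0.9263
After 'present': P(species A) = 0.35·0.9263 / (0.35·0.9263 + 0.45·0.0737) ≈ 0.9072
After 'present': P(species A) = 0.35·0.9072 / (0.35·0.9072 + 0.45·0.0928) ≈ 0.8838
After 'present': P(species A) = 0.35·0.8838 / (0.35·0.8838 + 0.45·0.1162) ≈ 0.8554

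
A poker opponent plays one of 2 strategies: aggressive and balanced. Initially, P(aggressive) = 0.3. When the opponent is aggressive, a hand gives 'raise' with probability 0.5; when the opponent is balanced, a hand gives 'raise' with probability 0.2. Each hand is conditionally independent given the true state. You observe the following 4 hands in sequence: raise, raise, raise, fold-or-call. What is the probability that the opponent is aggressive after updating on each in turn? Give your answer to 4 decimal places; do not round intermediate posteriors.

0.8071

After 'raise': P(aggressive) = 0.5·0.3000 / (0.5·0.3000 + 0.2·0.7000) ≈ 0.5172
After 'raise': P(aggressive) = 0.5·0.5172 / (0.5·0.5172 + 0.2·0.4828) ≈ 0.7282
After 'raise': P(aggressive) = 0.5·0.7282 / (0.5·0.7282 + 0.2·0.2718) ≈ 0.8701
After 'fold-or-call': P(aggressive) = 0.5·0.8701 / (0.5·0.8701 + 0.8·0.1299) ≈ 0.8071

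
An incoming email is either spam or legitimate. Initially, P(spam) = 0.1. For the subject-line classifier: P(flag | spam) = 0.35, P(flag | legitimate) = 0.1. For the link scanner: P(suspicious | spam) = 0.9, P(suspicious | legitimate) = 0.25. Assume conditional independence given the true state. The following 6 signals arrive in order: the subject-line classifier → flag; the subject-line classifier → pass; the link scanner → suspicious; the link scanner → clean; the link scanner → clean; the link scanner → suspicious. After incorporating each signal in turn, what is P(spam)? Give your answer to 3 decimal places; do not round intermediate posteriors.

0.061

After the subject-line classifier='flag': P(spam) = 0.35·0.1000 / (0.35·0.1000 + 0.1·0.9000) ≈ 0.2800
After the subject-line classifier='pass': P(spam) = 0.65·0.2800 / (0.65·0.2800 + 0.9·0.7200) ≈ 0.2193
After the link scanner='suspicious': P(spam) = 0.9·0.2193 / (0.9·0.2193 + 0.25·0.7807) ≈ 0.5028
After the link scanner='clean': P(spam) = 0.1·0.5028 / (0.1·0.5028 + 0.75·0.4972) ≈ 0.1188
After the link scanner='clean': P(spam) = 0.1·0.1188 / (0.1·0.1188 + 0.75·0.8812) ≈ 0.0177
After the link scanner='suspicious': P(spam) = 0.9·0.0177 / (0.9·0.0177 + 0.25·0.9823) ≈ 0.0608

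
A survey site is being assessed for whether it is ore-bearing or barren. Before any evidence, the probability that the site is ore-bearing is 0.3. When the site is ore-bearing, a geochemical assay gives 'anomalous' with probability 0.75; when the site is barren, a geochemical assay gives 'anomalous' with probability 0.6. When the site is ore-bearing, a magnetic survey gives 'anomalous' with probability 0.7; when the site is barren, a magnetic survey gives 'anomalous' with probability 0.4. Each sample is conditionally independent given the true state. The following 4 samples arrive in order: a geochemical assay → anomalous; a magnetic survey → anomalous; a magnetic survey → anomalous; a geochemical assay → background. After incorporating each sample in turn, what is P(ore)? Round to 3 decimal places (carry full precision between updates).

Each posterior becomes the prior for the next update.
After a geochemical assay='anomalous': P(ore) = 0.75·0.3000 / (0.75·0.3000 + 0.6·0.7000) ≈ 0.3488
After a magnetic survey='anomalous': P(ore) = 0.7·0.3488 / (0.7·0.3488 + 0.4·0.6512) ≈ 0.4839
After a magnetic survey='anomalous': P(ore) = 0.7·0.4839 / (0.7·0.4839 + 0.4·0.5161) ≈ 0.6213
After a geochemical assay='background': P(ore) = 0.25·0.6213 / (0.25·0.6213 + 0.4·0.3787) ≈ 0.5063

0.506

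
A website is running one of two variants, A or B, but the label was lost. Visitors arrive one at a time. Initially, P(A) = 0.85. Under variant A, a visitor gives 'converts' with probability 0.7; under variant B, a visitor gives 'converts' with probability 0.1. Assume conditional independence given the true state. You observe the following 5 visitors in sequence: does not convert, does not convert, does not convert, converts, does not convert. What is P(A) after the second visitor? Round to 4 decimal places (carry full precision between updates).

After 'does not convert': P(A) = 0.3·0.8500 / (0.3·0.8500 + 0.9·0.1500) ≈ 0.6538
After 'does not convert': P(A) = 0.3·0.6538 / (0.3·0.6538 + 0.9·0.3462) ≈ 0.3864

0.3864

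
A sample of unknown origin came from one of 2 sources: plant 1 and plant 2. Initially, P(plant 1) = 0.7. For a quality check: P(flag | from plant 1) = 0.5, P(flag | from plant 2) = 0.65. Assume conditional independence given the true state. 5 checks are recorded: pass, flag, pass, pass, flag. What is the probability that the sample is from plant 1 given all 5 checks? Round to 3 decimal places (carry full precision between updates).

Each posterior becomes the prior for the next update.
After 'pass': P(plant 1) = 0.5·0.7000 / (0.5·0.7000 + 0.35·0.3000) ≈ 0.7692
After 'flag': P(plant 1) = 0.5·0.7692 / (0.5·0.7692 + 0.65·0.2308) ≈ 0.7194
After 'pass': P(plant 1) = 0.5·0.7194 / (0.5·0.7194 + 0.35·0.2806) ≈ 0.7855
After 'pass': P(plant 1) = 0.5·0.7855 / (0.5·0.7855 + 0.35·0.2145) ≈ 0.8396
After 'flag': P(plant 1) = 0.5·0.8396 / (0.5·0.8396 + 0.65·0.1604) ≈ 0.8010

0.801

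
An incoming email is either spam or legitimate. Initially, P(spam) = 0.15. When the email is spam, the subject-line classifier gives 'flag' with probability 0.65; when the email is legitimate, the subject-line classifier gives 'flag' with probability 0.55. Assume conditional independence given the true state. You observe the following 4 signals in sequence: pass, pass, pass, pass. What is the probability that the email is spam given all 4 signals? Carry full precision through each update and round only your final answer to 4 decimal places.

0.0607

Each posterior becomes the prior for the next update.
After 'pass': P(spam) = 0.35·0.1500 / (0.35·0.1500 + 0.45·0.8500) ≈ 0.1207
After 'pass': P(spam) = 0.35·0.1207 / (0.35·0.1207 + 0.45·0.8793) ≈ 0.0965
After 'pass': P(spam) = 0.35·0.0965 / (0.35·0.0965 + 0.45·0.9035) ≈ 0.0767
After 'pass': P(spam) = 0.35·0.0767 / (0.35·0.0767 + 0.45·0.9233) ≈ 0.0607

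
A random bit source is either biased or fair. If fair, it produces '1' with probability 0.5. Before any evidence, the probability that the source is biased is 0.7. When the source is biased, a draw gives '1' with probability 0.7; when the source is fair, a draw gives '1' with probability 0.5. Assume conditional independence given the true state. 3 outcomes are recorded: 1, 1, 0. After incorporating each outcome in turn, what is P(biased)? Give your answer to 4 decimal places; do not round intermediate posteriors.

After '1': P(biased) = 0.7·0.7000 / (0.7·0.7000 + 0.5·0.3000) ≈ 0.7656
After '1': P(biased) = 0.7·0.7656 / (0.7·0.7656 + 0.5·0.2344) ≈ 0.8206
After '0': P(biased) = 0.3·0.8206 / (0.3·0.8206 + 0.5·0.1794) ≈ 0.7329

0.7329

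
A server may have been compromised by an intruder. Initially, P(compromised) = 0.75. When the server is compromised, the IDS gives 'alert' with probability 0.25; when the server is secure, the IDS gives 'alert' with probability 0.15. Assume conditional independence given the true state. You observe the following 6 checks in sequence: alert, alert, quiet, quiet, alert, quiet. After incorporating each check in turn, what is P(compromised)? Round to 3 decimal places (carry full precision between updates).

After 'alert': P(compromised) = 0.25·0.7500 / (0.25·0.7500 + 0.15·0.2500) ≈ 0.8333
After 'alert': P(compromised) = 0.25·0.8333 / (0.25·0.8333 + 0.15·0.1667) ≈ 0.8929
After 'quiet': P(compromised) = 0.75·0.8929 / (0.75·0.8929 + 0.85·0.1071) ≈ 0.8803
After 'quiet': P(compromised) = 0.75·0.8803 / (0.75·0.8803 + 0.85·0.1197) ≈ 0.8665
After 'alert': P(compromised) = 0.25·0.8665 / (0.25·0.8665 + 0.15·0.1335) ≈ 0.9153
After 'quiet': P(compromised) = 0.75·0.9153 / (0.75·0.9153 + 0.85·0.0847) ≈ 0.9051

0.905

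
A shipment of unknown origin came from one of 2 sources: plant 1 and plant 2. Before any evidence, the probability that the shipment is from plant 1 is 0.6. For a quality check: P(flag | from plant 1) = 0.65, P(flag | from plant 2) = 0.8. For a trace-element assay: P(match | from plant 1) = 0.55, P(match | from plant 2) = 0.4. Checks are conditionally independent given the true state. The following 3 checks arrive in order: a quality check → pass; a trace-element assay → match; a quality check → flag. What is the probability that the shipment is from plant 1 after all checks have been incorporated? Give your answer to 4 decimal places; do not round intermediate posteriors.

After a quality check='pass': P(plant 1) = 0.35·0.6000 / (0.35·0.6000 + 0.2·0.4000) ≈ 0.7241
After a trace-element assay='match': P(plant 1) = 0.55·0.7241 / (0.55·0.7241 + 0.4·0.2759) ≈ 0.7831
After a quality check='flag': P(plant 1) = 0.65·0.7831 / (0.65·0.7831 + 0.8·0.2169) ≈ 0.7457

0.7457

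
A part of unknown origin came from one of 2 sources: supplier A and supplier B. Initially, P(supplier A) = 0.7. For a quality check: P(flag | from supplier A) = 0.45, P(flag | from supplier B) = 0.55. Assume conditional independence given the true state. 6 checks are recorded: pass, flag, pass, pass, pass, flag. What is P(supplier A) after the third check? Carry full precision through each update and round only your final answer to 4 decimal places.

After 'pass': P(supplier A) = 0.55·0.7000 / (0.55·0.7000 + 0.45·0.3000) ≈ 0.7404
After 'flag': P(supplier A) = 0.45·0.7404 / (0.45·0.7404 + 0.55·0.2596) ≈ 0.7000
After 'pass': P(supplier A) = 0.55·0.7000 / (0.55·0.7000 + 0.45·0.3000) ≈ 0.7404

0.7404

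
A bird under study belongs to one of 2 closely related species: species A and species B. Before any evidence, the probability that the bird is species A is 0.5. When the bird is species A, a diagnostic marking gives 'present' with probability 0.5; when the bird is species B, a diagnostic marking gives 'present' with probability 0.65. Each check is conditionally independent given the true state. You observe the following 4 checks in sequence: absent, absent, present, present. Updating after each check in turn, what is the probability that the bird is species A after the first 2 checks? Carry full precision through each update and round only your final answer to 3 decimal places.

After 'absent': P(species A) = 0.5·0.5000 / (0.5·0.5000 + 0.35·0.5000) ≈ 0.5882
After 'absent': P(species A) = 0.5·0.5882 / (0.5·0.5882 + 0.35·0.4118) ≈ 0.6711

0.671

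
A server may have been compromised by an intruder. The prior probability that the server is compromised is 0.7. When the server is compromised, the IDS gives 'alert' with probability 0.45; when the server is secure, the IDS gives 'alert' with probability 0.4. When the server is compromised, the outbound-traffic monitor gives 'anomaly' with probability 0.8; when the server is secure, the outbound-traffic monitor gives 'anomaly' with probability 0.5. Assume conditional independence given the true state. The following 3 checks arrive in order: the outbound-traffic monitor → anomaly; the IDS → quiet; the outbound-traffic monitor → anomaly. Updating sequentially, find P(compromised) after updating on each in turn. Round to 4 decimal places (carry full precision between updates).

After the outbound-traffic monitor='anomaly': P(compromised) = 0.8·0.7000 / (0.8·0.7000 + 0.5·0.3000) ≈ 0.7887
After the IDS='quiet': P(compromised) = 0.55·0.7887 / (0.55·0.7887 + 0.6·0.2113) ≈ 0.7739
After the outbound-traffic monitor='anomaly': P(compromised) = 0.8·0.7739 / (0.8·0.7739 + 0.5·0.2261) ≈ 0.8456

0.8456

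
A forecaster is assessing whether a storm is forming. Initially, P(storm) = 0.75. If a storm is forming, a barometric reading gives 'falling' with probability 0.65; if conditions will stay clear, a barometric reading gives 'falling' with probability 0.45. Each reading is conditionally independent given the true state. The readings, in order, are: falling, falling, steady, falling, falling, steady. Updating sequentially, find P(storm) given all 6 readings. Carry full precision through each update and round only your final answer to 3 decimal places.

After 'falling': P(storm) = 0.65·0.7500 / (0.65·0.7500 + 0.45·0.2500) ≈ 0.8125
After 'falling': P(storm) = 0.65·0.8125 / (0.65·0.8125 + 0.45·0.1875) ≈ 0.8622
After 'steady': P(storm) = 0.35·0.8622 / (0.35·0.8622 + 0.55·0.1378) ≈ 0.7993
After 'falling': P(storm) = 0.65·0.7993 / (0.65·0.7993 + 0.45·0.2007) ≈ 0.8519
After 'falling': P(storm) = 0.65·0.8519 / (0.65·0.8519 + 0.45·0.1481) ≈ 0.8926
After 'steady': P(storm) = 0.35·0.8926 / (0.35·0.8926 + 0.55·0.1074) ≈ 0.8410

0.841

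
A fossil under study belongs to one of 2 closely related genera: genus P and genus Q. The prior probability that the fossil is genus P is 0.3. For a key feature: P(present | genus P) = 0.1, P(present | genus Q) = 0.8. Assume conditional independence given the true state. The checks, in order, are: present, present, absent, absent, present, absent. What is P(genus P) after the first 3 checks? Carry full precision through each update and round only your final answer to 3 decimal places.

0.029

Each posterior becomes the prior for the next update.
After 'present': P(genus P) = 0.1·0.3000 / (0.1·0.3000 + 0.8·0.7000) ≈ 0.0508
After 'present': P(genus P) = 0.1·0.0508 / (0.1·0.0508 + 0.8·0.9492) ≈ 0.0067
After 'absent': P(genus P) = 0.9·0.0067 / (0.9·0.0067 + 0.2·0.9933) ≈ 0.0293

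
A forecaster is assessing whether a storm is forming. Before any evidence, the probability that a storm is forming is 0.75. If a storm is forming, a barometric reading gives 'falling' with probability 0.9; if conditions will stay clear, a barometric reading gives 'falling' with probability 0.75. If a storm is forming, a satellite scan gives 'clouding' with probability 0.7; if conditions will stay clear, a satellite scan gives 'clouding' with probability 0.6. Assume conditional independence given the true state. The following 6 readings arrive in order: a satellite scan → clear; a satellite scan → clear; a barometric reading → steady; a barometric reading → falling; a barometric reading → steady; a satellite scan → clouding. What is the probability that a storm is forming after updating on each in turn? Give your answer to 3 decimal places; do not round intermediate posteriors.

Each posterior becomes the prior for the next update.
After a satellite scan='clear': P(storm) = 0.3·0.7500 / (0.3·0.7500 + 0.4·0.2500) ≈ 0.6923
After a satellite scan='clear': P(storm) = 0.3·0.6923 / (0.3·0.6923 + 0.4·0.3077) ≈ 0.6279
After a barometric reading='steady': P(storm) = 0.1·0.6279 / (0.1·0.6279 + 0.25·0.3721) ≈ 0.4030
After a barometric reading='falling': P(storm) = 0.9·0.4030 / (0.9·0.4030 + 0.75·0.5970) ≈ 0.4475
After a barometric reading='steady': P(storm) = 0.1·0.4475 / (0.1·0.4475 + 0.25·0.5525) ≈ 0.2447
After a satellite scan='clouding': P(storm) = 0.7·0.2447 / (0.7·0.2447 + 0.6·0.7553) ≈ 0.2743

0.274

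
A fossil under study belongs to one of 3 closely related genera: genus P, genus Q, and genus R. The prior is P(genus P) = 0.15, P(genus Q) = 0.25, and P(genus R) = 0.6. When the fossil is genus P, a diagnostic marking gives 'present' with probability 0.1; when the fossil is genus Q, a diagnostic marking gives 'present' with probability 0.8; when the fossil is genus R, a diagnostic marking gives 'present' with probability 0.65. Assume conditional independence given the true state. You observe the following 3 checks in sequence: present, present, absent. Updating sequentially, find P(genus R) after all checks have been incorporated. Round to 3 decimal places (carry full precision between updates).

0.727

Apply Bayes' rule sequentially, carrying P(genus R) forward.
After 'present': normaliser = 0.1·0.1500 + 0.8·0.2500 + 0.65·0.6000; P(genus P) ≈ 0.0248, P(genus Q) ≈ 0.3306, P(genus R) ≈ 0.6446
After 'present': normaliser = 0.1·0.0248 + 0.8·0.3306 + 0.65·0.6446; P(genus P) ≈ 0.0036, P(genus Q) ≈ 0.3855, P(genus R) ≈ 0.6108
After 'absent': normaliser = 0.9·0.0036 + 0.2·0.3855 + 0.35·0.6108; P(genus P) ≈ 0.0111, P(genus Q) ≈ 0.2621, P(genus R) ≈ 0.7268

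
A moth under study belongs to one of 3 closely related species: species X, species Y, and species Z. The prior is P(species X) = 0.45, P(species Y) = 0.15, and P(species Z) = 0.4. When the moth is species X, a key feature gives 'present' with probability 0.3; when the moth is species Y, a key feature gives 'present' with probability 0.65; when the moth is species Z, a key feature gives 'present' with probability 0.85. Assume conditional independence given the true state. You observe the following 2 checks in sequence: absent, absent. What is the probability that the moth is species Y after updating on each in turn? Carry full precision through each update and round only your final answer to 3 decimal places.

0.074

After 'absent': normaliser = 0.7·0.4500 + 0.35·0.1500 + 0.15·0.4000; P(species X) ≈ 0.7368, P(species Y) ≈ 0.1228, P(species Z) ≈ 0.1404
After 'absent': normaliser = 0.7·0.7368 + 0.35·0.1228 + 0.15·0.1404; P(species X) ≈ 0.8896, P(species Y) ≈ 0.0741, P(species Z) ≈ 0.0363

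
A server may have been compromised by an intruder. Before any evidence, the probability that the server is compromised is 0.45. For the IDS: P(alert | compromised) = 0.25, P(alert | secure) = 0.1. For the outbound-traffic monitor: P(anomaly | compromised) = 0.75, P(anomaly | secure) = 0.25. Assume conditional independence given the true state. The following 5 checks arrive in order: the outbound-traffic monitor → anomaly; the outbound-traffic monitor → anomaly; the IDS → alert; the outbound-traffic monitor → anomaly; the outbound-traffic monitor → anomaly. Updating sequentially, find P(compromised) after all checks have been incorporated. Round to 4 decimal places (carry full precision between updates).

0.9940

After the outbound-traffic monitor='anomaly': P(compromised) = 0.75·0.4500 / (0.75·0.4500 + 0.25·0.5500) ≈ 0.7105
After the outbound-traffic monitor='anomaly': P(compromised) = 0.75·0.7105 / (0.75·0.7105 + 0.25·0.2895) ≈ 0.8804
After the IDS='alert': P(compromised) = 0.25·0.8804 / (0.25·0.8804 + 0.1·0.1196) ≈ 0.9485
After the outbound-traffic monitor='anomaly': P(compromised) = 0.75·0.9485 / (0.75·0.9485 + 0.25·0.0515) ≈ 0.9822
After the outbound-traffic monitor='anomaly': P(compromised) = 0.75·0.9822 / (0.75·0.9822 + 0.25·0.0178) ≈ 0.9940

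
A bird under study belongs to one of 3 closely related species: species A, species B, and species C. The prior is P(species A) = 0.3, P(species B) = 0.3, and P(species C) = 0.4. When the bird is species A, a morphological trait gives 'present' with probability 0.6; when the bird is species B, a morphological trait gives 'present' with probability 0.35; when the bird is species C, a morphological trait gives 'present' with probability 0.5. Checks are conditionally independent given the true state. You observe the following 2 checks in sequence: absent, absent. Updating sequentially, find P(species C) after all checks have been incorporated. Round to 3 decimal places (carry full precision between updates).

After 'absent': normaliser = 0.4·0.3000 + 0.65·0.3000 + 0.5·0.4000; P(species A) ≈ 0.2330, P(species B) ≈ 0.3786, P(species C) ≈ 0.3883
After 'absent': normaliser = 0.4·0.2330 + 0.65·0.3786 + 0.5·0.3883; P(species A) ≈ 0.1747, P(species B) ≈ 0.4613, P(species C) ≈ 0.3640

0.364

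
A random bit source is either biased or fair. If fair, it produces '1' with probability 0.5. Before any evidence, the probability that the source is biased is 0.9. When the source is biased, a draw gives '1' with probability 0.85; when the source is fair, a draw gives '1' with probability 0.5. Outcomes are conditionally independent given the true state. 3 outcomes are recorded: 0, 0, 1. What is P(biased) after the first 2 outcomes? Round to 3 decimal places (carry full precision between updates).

Apply Bayes' rule sequentially, carrying P(biased) forward.
After '0': P(biased) = 0.15·0.9000 / (0.15·0.9000 + 0.5·0.1000) ≈ 0.7297
After '0': P(biased) = 0.15·0.7297 / (0.15·0.7297 + 0.5·0.2703) ≈ 0.4475

0.448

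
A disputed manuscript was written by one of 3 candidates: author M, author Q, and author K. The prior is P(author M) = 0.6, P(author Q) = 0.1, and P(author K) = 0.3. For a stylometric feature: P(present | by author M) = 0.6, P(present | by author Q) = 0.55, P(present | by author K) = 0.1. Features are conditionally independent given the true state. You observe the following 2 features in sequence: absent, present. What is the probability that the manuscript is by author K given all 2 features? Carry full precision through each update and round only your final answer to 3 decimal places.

After 'absent': normaliser = 0.4·0.6000 + 0.45·0.1000 + 0.9·0.3000; P(author M) ≈ 0.4324, P(author Q) ≈ 0.0811, P(author K) ≈ 0.4865
After 'present': normaliser = 0.6·0.4324 + 0.55·0.0811 + 0.1·0.4865; P(author M) ≈ 0.7356, P(author Q) ≈ 0.1264, P(author K) ≈ 0.1379

0.138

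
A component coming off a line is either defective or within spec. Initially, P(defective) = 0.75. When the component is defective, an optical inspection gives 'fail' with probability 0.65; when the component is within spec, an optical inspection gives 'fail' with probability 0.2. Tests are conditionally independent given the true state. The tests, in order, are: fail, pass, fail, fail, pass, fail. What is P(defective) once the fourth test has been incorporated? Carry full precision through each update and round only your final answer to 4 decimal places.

After 'fail': P(defective) = 0.65·0.7500 / (0.65·0.7500 + 0.2·0.2500) ≈ 0.9070
After 'pass': P(defective) = 0.35·0.9070 / (0.35·0.9070 + 0.8·0.0930) ≈ 0.8101
After 'fail': P(defective) = 0.65·0.8101 / (0.65·0.8101 + 0.2·0.1899) ≈ 0.9327
After 'fail': P(defective) = 0.65·0.9327 / (0.65·0.9327 + 0.2·0.0673) ≈ 0.9783

0.9783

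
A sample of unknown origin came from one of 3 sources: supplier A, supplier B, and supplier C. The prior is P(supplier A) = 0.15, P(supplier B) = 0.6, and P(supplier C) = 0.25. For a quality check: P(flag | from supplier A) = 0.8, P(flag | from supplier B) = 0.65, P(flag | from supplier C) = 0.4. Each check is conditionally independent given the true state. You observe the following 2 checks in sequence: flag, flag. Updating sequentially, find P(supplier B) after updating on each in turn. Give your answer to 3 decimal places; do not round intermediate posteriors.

After 'flag': normaliser = 0.8·0.1500 + 0.65·0.6000 + 0.4·0.2500; P(supplier A) ≈ 0.1967, P(supplier B) ≈ 0.6393, P(supplier C) ≈ 0.1639
After 'flag': normaliser = 0.8·0.1967 + 0.65·0.6393 + 0.4·0.1639; P(supplier A) ≈ 0.2465, P(supplier B) ≈ 0.6508, P(supplier C) ≈ 0.1027

0.651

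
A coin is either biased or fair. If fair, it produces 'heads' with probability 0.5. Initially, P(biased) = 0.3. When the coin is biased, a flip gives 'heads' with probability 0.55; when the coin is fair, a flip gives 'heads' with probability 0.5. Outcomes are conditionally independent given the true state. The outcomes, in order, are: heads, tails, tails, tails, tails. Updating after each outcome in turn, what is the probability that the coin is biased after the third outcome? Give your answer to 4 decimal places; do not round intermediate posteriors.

After 'heads': P(biased) = 0.55·0.3000 / (0.55·0.3000 + 0.5·0.7000) ≈ 0.3204
After 'tails': P(biased) = 0.45·0.3204 / (0.45·0.3204 + 0.5·0.6796) ≈ 0.2979
After 'tails': P(biased) = 0.45·0.2979 / (0.45·0.2979 + 0.5·0.7021) ≈ 0.2763

0.2763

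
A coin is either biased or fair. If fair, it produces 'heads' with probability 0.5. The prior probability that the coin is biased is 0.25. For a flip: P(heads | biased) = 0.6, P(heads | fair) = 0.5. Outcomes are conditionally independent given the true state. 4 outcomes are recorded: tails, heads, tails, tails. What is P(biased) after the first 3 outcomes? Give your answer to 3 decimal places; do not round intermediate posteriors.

After 'tails': P(biased) = 0.4·0.2500 / (0.4·0.2500 + 0.5·0.7500) ≈ 0.2105
After 'heads': P(biased) = 0.6·0.2105 / (0.6·0.2105 + 0.5·0.7895) ≈ 0.2424
After 'tails': P(biased) = 0.4·0.2424 / (0.4·0.2424 + 0.5·0.7576) ≈ 0.2038

0.204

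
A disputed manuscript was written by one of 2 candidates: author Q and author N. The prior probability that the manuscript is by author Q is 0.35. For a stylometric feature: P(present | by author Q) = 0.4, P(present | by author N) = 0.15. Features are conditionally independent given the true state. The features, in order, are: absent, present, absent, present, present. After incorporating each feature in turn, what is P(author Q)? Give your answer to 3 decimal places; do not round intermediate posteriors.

After 'absent': P(author Q) = 0.6·0.3500 / (0.6·0.3500 + 0.85·0.6500) ≈ 0.2754
After 'present': P(author Q) = 0.4·0.2754 / (0.4·0.2754 + 0.15·0.7246) ≈ 0.5034
After 'absent': P(author Q) = 0.6·0.5034 / (0.6·0.5034 + 0.85·0.4966) ≈ 0.4171
After 'present': P(author Q) = 0.4·0.4171 / (0.4·0.4171 + 0.15·0.5829) ≈ 0.6561
After 'present': P(author Q) = 0.4·0.6561 / (0.4·0.6561 + 0.15·0.3439) ≈ 0.8357

0.836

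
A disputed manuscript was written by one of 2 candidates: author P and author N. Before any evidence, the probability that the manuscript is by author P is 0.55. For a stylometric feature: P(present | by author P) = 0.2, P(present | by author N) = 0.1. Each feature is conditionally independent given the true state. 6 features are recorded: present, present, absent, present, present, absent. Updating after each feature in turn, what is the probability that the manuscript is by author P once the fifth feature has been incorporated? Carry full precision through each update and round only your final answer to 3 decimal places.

After 'present': P(author P) = 0.2·0.5500 / (0.2·0.5500 + 0.1·0.4500) ≈ 0.7097
After 'present': P(author P) = 0.2·0.7097 / (0.2·0.7097 + 0.1·0.2903) ≈ 0.8302
After 'absent': P(author P) = 0.8·0.8302 / (0.8·0.8302 + 0.9·0.1698) ≈ 0.8129
After 'present': P(author P) = 0.2·0.8129 / (0.2·0.8129 + 0.1·0.1871) ≈ 0.8968
After 'present': P(author P) = 0.2·0.8968 / (0.2·0.8968 + 0.1·0.1032) ≈ 0.9456

0.946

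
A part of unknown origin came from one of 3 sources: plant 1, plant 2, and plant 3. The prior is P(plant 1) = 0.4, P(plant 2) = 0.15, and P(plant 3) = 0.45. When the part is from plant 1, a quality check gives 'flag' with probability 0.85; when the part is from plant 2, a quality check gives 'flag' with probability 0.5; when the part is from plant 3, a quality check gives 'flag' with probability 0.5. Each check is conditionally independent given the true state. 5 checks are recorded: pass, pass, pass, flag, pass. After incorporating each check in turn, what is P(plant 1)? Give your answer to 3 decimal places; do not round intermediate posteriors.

Apply Bayes' rule sequentially, carrying P(plant 1) forward.
After 'pass': normaliser = 0.15·0.4000 + 0.5·0.1500 + 0.5·0.4500; P(plant 1) ≈ 0.1667, P(plant 2) ≈ 0.2083, P(plant 3) ≈ 0.6250
After 'pass': normaliser = 0.15·0.1667 + 0.5·0.2083 + 0.5·0.6250; P(plant 1) ≈ 0.0566, P(plant 2) ≈ 0.2358, P(plant 3) ≈ 0.7075
After 'pass': normaliser = 0.15·0.0566 + 0.5·0.2358 + 0.5·0.7075; P(plant 1) ≈ 0.0177, P(plant 2) ≈ 0.2456, P(plant 3) ≈ 0.7367
After 'flag': normaliser = 0.85·0.0177 + 0.5·0.2456 + 0.5·0.7367; P(plant 1) ≈ 0.0297, P(plant 2) ≈ 0.2426, P(plant 3) ≈ 0.7277
After 'pass': normaliser = 0.15·0.0297 + 0.5·0.2426 + 0.5·0.7277; P(plant 1) ≈ 0.0091, P(plant 2) ≈ 0.2477, P(plant 3) ≈ 0.7432

0.009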